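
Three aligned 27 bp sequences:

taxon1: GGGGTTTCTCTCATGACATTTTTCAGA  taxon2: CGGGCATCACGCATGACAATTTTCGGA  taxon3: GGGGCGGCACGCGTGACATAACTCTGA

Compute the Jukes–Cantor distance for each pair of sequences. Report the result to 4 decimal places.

d(taxon1,taxon2) = 0.3181, d(taxon1,taxon3) = 0.5107, d(taxon2,taxon3) = 0.4408

taxon1–taxon2: 7/27 sites differ → p ≈ 0.259259, d = −0.75 ln(1 − 0.345679) = 0.318118 ≈ 0.3181.
taxon1–taxon3: 10/27 sites differ → p ≈ 0.37037, d = −0.75 ln(1 − 0.493827) = 0.510658 ≈ 0.5107.
taxon2–taxon3: 9/27 sites differ → p ≈ 0.333333, d = −0.75 ln(1 − 0.444444) = 0.440839 ≈ 0.4408.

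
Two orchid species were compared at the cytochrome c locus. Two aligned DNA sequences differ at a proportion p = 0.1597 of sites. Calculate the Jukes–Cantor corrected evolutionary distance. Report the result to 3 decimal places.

0.180

d = −(3/4) ln(1 − 4p/3) = −0.75 ln(1 − 0.212933) = −0.75 ln(0.787067)
  = −0.75 × (-0.239442) = 0.179582 substitutions/site.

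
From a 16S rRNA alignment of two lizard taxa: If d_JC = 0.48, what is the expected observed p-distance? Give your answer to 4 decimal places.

p = (3/4)(1 − e^(−4d/3)) = 0.75 × (1 − e^(-0.64)) = 0.75 × (1 − 0.527292) = 0.354531.

0.3545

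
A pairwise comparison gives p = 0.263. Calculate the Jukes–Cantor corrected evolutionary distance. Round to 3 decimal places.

d = −(3/4) ln(1 − 4p/3) = −0.75 ln(1 − 0.350667) = −0.75 ln(0.649333)
  = −0.75 × (-0.431810) = 0.323858 substitutions/site.

0.324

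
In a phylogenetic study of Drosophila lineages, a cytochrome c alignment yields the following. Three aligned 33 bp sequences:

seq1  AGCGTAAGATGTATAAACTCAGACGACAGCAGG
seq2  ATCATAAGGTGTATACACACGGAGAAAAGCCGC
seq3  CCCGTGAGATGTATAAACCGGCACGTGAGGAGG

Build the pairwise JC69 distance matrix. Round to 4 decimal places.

seq1–seq2: 11/33 sites differ → p ≈ 0.333333, d = −0.75 ln(1 − 0.444444) = 0.440839 ≈ 0.4408.
seq1–seq3: 10/33 sites differ → p ≈ 0.30303, d = −0.75 ln(1 − 0.40404) = 0.388186 ≈ 0.3882.
seq2–seq3: 16/33 sites differ → p ≈ 0.484848, d = −0.75 ln(1 − 0.646464) = 0.779827 ≈ 0.7798.

d(seq1,seq2) = 0.4408, d(seq1,seq3) = 0.3882, d(seq2,seq3) = 0.7798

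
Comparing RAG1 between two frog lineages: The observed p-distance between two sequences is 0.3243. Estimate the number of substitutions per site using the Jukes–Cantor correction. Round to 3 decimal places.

0.425

d = −(3/4) ln(1 − 4p/3) = −0.75 ln(1 − 0.4324) = −0.75 ln(0.5676)
  = −0.75 × (-0.566338) = 0.424754 substitutions/site.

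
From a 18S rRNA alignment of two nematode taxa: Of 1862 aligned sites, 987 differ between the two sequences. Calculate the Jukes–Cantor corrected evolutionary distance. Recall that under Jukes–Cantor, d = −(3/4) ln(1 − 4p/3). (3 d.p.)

0.920

p = 987/1862 ≈ 0.530075.
d = −(3/4) ln(1 − 4p/3) = −0.75 ln(1 − 0.706767) = −0.75 ln(0.293233)
  = −0.75 × (-1.226788) = 0.920091 substitutions/site.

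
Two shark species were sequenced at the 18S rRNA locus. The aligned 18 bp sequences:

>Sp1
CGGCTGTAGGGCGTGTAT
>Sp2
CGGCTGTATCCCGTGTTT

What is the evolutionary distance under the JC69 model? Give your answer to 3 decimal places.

0.264

The sequences differ at 4 of 18 sites (9, 10, 11, 17), so p = 4/18 ≈ 0.222222.
d = −(3/4) ln(1 − 4p/3) = −0.75 ln(1 − 0.296296) = −0.75 ln(0.703704)
  = −0.75 × (-0.351397) = 0.263548 substitutions/site.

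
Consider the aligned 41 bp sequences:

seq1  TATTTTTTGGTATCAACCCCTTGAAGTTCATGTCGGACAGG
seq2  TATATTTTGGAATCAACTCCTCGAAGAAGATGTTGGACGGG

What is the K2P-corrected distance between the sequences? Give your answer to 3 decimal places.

Of 41 sites, 4 differences are transitions and 5 are transversions, so P = 4/41 ≈ 0.097561 and Q = 5/41 ≈ 0.121951.
Under the Kimura two-parameter model, d = −½ ln(1 − 2P − Q) − ¼ ln(1 − 2Q).
1 − 2P − Q = 0.682927, giving −½ ln(0.682927) = 0.190684.
1 − 2Q = 0.756098, giving −¼ ln(0.756098) = 0.069896.
d = 0.190684 + 0.069896 = 0.260580.

0.261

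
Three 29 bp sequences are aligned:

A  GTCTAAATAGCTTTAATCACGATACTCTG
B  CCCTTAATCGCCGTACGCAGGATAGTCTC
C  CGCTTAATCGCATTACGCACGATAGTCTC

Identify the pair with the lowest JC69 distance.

A–B: 11/29 differ, p = 0.379, d = 0.529.
A–C: 9/29 differ, p = 0.310, d = 0.401.
B–C: 4/29 differ, p = 0.138, d = 0.152.
The smallest distance is between B and C.

B and C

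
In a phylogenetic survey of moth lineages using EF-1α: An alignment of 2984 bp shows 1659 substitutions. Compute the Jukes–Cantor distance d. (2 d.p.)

p = 1659/2984 ≈ 0.555965.
d = −(3/4) ln(1 − 4p/3) = −0.75 ln(1 − 0.741287) = −0.75 ln(0.258713)
  = −0.75 × (-1.352036) = 1.014027 substitutions/site.

1.01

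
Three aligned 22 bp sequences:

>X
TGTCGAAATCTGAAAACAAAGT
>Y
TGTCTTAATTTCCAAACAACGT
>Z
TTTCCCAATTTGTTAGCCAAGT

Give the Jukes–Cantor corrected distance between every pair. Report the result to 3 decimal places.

X–Y: 6/22 sites differ → p ≈ 0.272727, d = −0.75 ln(1 − 0.363636) = 0.338988 ≈ 0.339.
X–Z: 8/22 sites differ → p ≈ 0.363636, d = −0.75 ln(1 − 0.484848) = 0.497470 ≈ 0.497.
Y–Z: 9/22 sites differ → p ≈ 0.409091, d = −0.75 ln(1 − 0.545455) = 0.591344 ≈ 0.591.

d(X,Y) = 0.339, d(X,Z) = 0.497, d(Y,Z) = 0.591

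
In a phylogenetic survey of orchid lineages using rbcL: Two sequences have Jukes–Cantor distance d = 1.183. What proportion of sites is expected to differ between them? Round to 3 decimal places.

p = (3/4)(1 − e^(−4d/3)) = 0.75 × (1 − e^(-1.577333)) = 0.75 × (1 − 0.206525) = 0.595106.

0.595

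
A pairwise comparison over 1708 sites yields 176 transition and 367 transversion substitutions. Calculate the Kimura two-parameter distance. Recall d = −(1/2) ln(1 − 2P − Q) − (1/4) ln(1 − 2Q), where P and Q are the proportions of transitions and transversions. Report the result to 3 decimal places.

P = 176/1708 ≈ 0.103044 and Q = 367/1708 ≈ 0.214871.
Under the Kimura two-parameter model, d = −½ ln(1 − 2P − Q) − ¼ ln(1 − 2Q).
1 − 2P − Q = 0.579041, giving −½ ln(0.579041) = 0.273191.
1 − 2Q = 0.570258, giving −¼ ln(0.570258) = 0.140417.
d = 0.273191 + 0.140417 = 0.413608.

0.414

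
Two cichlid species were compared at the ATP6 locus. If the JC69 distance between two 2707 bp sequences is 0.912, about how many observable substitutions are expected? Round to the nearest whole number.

Invert JC69: p = (3/4)(1 − e^(−4d/3)) = 0.75 × (1 − e^(-1.216)) = 0.75 × (1 − 0.296413) = 0.527690.
Expected differing sites = pL ≈ 0.527690 × 2707 = 1428.45683 ≈ 1428.

1428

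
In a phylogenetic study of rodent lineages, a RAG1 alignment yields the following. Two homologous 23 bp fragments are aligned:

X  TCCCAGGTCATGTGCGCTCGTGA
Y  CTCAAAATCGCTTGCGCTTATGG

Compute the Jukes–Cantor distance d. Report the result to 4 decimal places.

The sequences differ at 11 of 23 sites, so p = 11/23 ≈ 0.478261.
d = −(3/4) ln(1 − 4p/3) = −0.75 ln(1 − 0.637681) = −0.75 ln(0.362319)
  = −0.75 × (-1.015230) = 0.761423 substitutions/site.

0.7614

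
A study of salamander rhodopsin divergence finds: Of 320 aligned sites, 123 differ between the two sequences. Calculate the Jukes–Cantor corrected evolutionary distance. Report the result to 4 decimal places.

0.5388

p = 123/320 = 0.384375.
d = −(3/4) ln(1 − 4p/3) = −0.75 ln(1 − 0.5125) = −0.75 ln(0.4875)
  = −0.75 × (-0.718465) = 0.538849 substitutions/site.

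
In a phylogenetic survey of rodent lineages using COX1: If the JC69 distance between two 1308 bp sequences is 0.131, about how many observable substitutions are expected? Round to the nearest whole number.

157

Invert JC69: p = (3/4)(1 − e^(−4d/3)) = 0.75 × (1 − e^(-0.174667)) = 0.75 × (1 − 0.839737) = 0.120197.
Expected differing sites = pL ≈ 0.120197 × 1308 = 157.217676 ≈ 157.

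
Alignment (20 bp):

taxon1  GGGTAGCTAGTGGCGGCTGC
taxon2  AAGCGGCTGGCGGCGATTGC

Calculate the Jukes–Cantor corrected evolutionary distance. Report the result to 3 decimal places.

0.572

The sequences differ at 8 of 20 sites (1, 2, 4, 5, 9, 11, 16, 17), so p = 8/20 = 0.4.
d = −(3/4) ln(1 − 4p/3) = −0.75 ln(1 − 0.533333) = −0.75 ln(0.466667)
  = −0.75 × (-0.762139) = 0.571604 substitutions/site.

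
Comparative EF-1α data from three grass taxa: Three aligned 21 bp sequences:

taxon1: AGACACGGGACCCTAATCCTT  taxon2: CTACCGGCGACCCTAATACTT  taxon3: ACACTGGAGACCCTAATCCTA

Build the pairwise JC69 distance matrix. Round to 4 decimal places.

d(taxon1,taxon2) = 0.3597, d(taxon1,taxon3) = 0.2865, d(taxon2,taxon3) = 0.3597

taxon1–taxon2: 6/21 sites differ → p ≈ 0.285714, d = −0.75 ln(1 − 0.380952) = 0.359679 ≈ 0.3597.
taxon1–taxon3: 5/21 sites differ → p ≈ 0.238095, d = −0.75 ln(1 − 0.31746) = 0.286451 ≈ 0.2865.
taxon2–taxon3: 6/21 sites differ → p ≈ 0.285714, d = −0.75 ln(1 − 0.380952) = 0.359679 ≈ 0.3597.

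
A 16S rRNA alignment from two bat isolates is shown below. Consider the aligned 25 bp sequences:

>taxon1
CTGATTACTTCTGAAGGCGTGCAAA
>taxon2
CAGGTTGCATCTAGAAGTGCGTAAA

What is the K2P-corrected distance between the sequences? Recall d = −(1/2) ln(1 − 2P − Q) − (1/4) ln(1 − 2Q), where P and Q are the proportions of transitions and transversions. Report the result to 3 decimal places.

Of 25 sites, 8 differences are transitions and 2 are transversions, so P = 8/25 = 0.32 and Q = 2/25 = 0.08.
Under the Kimura two-parameter model, d = −½ ln(1 − 2P − Q) − ¼ ln(1 − 2Q).
1 − 2P − Q = 0.28, giving −½ ln(0.28) = 0.636483.
1 − 2Q = 0.84, giving −¼ ln(0.84) = 0.043588.
d = 0.636483 + 0.043588 = 0.680071.

0.680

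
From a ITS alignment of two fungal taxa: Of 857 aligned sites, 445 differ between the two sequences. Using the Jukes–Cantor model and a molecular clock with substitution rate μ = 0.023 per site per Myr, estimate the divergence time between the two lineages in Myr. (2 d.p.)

p = 445/857 ≈ 0.519253.
d = −(3/4) ln(1 − 4p/3) = −0.75 ln(1 − 0.692337) = −0.75 ln(0.307663)
  = −0.75 × (-1.178750) = 0.884063 substitutions/site.
Under a molecular clock d = 2μt, so t = d/(2μ) = 0.884063 / (2 × 0.023) = 19.22 Myr.

19.22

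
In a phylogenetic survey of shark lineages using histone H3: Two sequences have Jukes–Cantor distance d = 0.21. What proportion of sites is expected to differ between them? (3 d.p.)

0.183

p = (3/4)(1 − e^(−4d/3)) = 0.75 × (1 − e^(-0.28)) = 0.75 × (1 − 0.755784) = 0.183162.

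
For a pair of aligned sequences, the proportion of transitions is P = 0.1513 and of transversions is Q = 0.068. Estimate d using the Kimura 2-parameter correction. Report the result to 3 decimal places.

Under the Kimura two-parameter model, d = −½ ln(1 − 2P − Q) − ¼ ln(1 − 2Q).
1 − 2P − Q = 0.6294, giving −½ ln(0.6294) = 0.231494.
1 − 2Q = 0.864, giving −¼ ln(0.864) = 0.036546.
d = 0.231494 + 0.036546 = 0.268040.

0.268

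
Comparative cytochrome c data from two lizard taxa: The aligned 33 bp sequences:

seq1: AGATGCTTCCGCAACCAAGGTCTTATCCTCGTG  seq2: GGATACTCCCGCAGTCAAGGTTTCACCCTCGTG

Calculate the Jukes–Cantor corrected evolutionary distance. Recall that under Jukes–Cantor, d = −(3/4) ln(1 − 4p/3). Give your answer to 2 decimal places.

0.29

The sequences differ at 8 of 33 sites (1, 5, 8, 14, 15, 22, 24, 26), so p = 8/33 ≈ 0.242424.
d = −(3/4) ln(1 − 4p/3) = −0.75 ln(1 − 0.323232) = −0.75 ln(0.676768)
  = −0.75 × (-0.390427) = 0.292820 substitutions/site.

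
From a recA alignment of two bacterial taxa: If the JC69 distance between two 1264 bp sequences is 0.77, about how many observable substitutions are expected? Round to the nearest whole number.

Invert JC69: p = (3/4)(1 − e^(−4d/3)) = 0.75 × (1 − e^(-1.026667)) = 0.75 × (1 − 0.358199) = 0.481351.
Expected differing sites = pL ≈ 0.481351 × 1264 = 608.427664 ≈ 608.

608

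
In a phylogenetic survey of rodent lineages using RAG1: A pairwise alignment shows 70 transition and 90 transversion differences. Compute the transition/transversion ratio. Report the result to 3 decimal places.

R = 70/90 = 0.777777… ≈ 0.778 (to 3 d.p.).

0.778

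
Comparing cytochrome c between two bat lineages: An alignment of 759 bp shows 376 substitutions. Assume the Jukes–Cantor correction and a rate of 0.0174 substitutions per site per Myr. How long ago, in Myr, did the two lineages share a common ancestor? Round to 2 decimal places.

p = 376/759 ≈ 0.495389.
d = −(3/4) ln(1 − 4p/3) = −0.75 ln(1 − 0.660519) = −0.75 ln(0.339481)
  = −0.75 × (-1.080337) = 0.810253 substitutions/site.
Under a molecular clock d = 2μt, so t = d/(2μ) = 0.810253 / (2 × 0.0174) = 23.28 Myr.

23.28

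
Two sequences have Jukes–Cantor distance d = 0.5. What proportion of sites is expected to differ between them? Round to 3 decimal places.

p = (3/4)(1 − e^(−4d/3)) = 0.75 × (1 − e^(-0.666667)) = 0.75 × (1 − 0.513417) = 0.364937.

0.365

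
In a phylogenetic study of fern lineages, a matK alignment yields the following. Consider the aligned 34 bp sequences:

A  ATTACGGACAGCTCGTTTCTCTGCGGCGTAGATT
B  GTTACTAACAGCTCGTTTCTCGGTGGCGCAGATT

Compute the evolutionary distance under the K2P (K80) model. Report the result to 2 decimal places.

0.21

Of 34 sites, 4 differences are transitions and 2 are transversions, so P = 4/34 ≈ 0.117647 and Q = 2/34 ≈ 0.058824.
Under the Kimura two-parameter model, d = −½ ln(1 − 2P − Q) − ¼ ln(1 − 2Q).
1 − 2P − Q = 0.705882, giving −½ ln(0.705882) = 0.174154.
1 − 2Q = 0.882352, giving −¼ ln(0.882352) = 0.031291.
d = 0.174154 + 0.031291 = 0.205445.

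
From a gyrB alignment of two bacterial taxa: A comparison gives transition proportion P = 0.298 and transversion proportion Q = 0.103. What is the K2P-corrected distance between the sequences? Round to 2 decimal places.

0.66

Under the Kimura two-parameter model, d = −½ ln(1 − 2P − Q) − ¼ ln(1 − 2Q).
1 − 2P − Q = 0.301, giving −½ ln(0.301) = 0.600323.
1 − 2Q = 0.794, giving −¼ ln(0.794) = 0.057668.
d = 0.600323 + 0.057668 = 0.657991.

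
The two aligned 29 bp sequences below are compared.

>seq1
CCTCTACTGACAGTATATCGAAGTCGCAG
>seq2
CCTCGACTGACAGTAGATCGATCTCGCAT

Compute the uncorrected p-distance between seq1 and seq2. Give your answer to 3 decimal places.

0.172

The sequences differ at 5 of 29 positions (sites 5, 16, 22, 23, 29).
p = 5/29 = 0.172413… ≈ 0.172 (to 3 d.p.).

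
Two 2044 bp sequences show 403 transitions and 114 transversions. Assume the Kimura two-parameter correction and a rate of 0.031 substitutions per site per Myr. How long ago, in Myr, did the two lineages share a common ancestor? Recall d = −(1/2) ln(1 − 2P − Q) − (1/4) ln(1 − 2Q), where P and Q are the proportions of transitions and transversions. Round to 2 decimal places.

5.30

P = 403/2044 ≈ 0.197162 and Q = 114/2044 ≈ 0.055773.
Under the Kimura two-parameter model, d = −½ ln(1 − 2P − Q) − ¼ ln(1 − 2Q).
1 − 2P − Q = 0.549903, giving −½ ln(0.549903) = 0.299007.
1 − 2Q = 0.888454, giving −¼ ln(0.888454) = 0.029568.
d = 0.299007 + 0.029568 = 0.328575.
Under a molecular clock d = 2μt, so t = d/(2μ) = 0.328575 / (2 × 0.031) = 5.30 Myr.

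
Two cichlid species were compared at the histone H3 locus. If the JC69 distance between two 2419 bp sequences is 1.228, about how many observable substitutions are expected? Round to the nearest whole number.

1461

Invert JC69: p = (3/4)(1 − e^(−4d/3)) = 0.75 × (1 − e^(-1.637333)) = 0.75 × (1 − 0.194498) = 0.604127.
Expected differing sites = pL ≈ 0.604127 × 2419 = 1461.383213 ≈ 1461.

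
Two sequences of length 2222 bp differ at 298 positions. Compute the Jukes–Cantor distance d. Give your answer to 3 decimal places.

p = 298/2222 ≈ 0.134113.
d = −(3/4) ln(1 − 4p/3) = −0.75 ln(1 − 0.178817) = −0.75 ln(0.821183)
  = −0.75 × (-0.197009) = 0.147757 substitutions/site.

0.148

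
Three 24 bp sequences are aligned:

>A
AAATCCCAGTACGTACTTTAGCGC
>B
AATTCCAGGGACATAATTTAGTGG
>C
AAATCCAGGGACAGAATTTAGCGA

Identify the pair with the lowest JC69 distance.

B and C

A–B: 8/24 differ, p = 0.333, d = 0.441.
A–C: 7/24 differ, p = 0.292, d = 0.369.
B–C: 4/24 differ, p = 0.167, d = 0.188.
The smallest distance is between B and C.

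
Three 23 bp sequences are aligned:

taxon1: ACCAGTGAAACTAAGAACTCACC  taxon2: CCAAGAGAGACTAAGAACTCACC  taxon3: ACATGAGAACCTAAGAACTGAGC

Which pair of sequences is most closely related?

taxon1 and taxon2

taxon1–taxon2: 4/23 differ, p = 0.174, d = 0.198.
taxon1–taxon3: 6/23 differ, p = 0.261, d = 0.321.
taxon2–taxon3: 6/23 differ, p = 0.261, d = 0.321.
The smallest distance is between taxon1 and taxon2.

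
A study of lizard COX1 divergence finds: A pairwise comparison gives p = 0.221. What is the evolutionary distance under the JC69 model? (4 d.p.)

0.2618

d = −(3/4) ln(1 − 4p/3) = −0.75 ln(1 − 0.294667) = −0.75 ln(0.705333)
  = −0.75 × (-0.349085) = 0.261814 substitutions/site.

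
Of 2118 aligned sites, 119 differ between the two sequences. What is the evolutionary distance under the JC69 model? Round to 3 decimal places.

0.058

p = 119/2118 ≈ 0.056185.
d = −(3/4) ln(1 − 4p/3) = −0.75 ln(1 − 0.074913) = −0.75 ln(0.925087)
  = −0.75 × (-0.077867) = 0.058400 substitutions/site.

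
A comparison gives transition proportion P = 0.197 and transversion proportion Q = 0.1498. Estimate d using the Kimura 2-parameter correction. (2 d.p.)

0.48

Under the Kimura two-parameter model, d = −½ ln(1 − 2P − Q) − ¼ ln(1 − 2Q).
1 − 2P − Q = 0.4562, giving −½ ln(0.4562) = 0.392412.
1 − 2Q = 0.7004, giving −¼ ln(0.7004) = 0.089026.
d = 0.392412 + 0.089026 = 0.481438.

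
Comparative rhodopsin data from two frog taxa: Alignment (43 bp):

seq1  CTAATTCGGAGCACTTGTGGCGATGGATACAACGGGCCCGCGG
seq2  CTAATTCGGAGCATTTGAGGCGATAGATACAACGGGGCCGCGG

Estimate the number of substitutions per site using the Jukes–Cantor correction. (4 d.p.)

0.0993

The sequences differ at 4 of 43 sites (14, 18, 25, 37), so p = 4/43 ≈ 0.093023.
d = −(3/4) ln(1 − 4p/3) = −0.75 ln(1 − 0.124031) = −0.75 ln(0.875969)
  = −0.75 × (-0.132425) = 0.099319 substitutions/site.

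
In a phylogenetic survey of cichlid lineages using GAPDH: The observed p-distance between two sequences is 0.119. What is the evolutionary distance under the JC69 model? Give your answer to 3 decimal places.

d = −(3/4) ln(1 − 4p/3) = −0.75 ln(1 − 0.158667) = −0.75 ln(0.841333)
  = −0.75 × (-0.172768) = 0.129576 substitutions/site.

0.130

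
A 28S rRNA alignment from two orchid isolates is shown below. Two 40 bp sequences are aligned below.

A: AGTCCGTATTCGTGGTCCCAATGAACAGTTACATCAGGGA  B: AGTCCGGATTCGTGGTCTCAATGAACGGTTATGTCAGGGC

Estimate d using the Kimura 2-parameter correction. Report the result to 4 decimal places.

0.1702

Of 40 sites, 4 differences are transitions and 2 are transversions, so P = 4/40 = 0.1 and Q = 2/40 = 0.05.
Under the Kimura two-parameter model, d = −½ ln(1 − 2P − Q) − ¼ ln(1 − 2Q).
1 − 2P − Q = 0.75, giving −½ ln(0.75) = 0.143841.
1 − 2Q = 0.9, giving −¼ ln(0.9) = 0.026340.
d = 0.143841 + 0.026340 = 0.170181.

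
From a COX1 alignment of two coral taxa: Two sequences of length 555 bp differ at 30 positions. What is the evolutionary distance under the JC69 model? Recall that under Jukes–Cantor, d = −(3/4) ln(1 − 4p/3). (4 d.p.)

0.0561

p = 30/555 ≈ 0.054054.
d = −(3/4) ln(1 − 4p/3) = −0.75 ln(1 − 0.072072) = −0.75 ln(0.927928)
  = −0.75 × (-0.074801) = 0.056101 substitutions/site.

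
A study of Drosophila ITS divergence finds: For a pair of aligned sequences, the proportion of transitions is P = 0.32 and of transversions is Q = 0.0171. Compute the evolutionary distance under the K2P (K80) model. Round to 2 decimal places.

Under the Kimura two-parameter model, d = −½ ln(1 − 2P − Q) − ¼ ln(1 − 2Q).
1 − 2P − Q = 0.3429, giving −½ ln(0.3429) = 0.535158.
1 − 2Q = 0.9658, giving −¼ ln(0.9658) = 0.008700.
d = 0.535158 + 0.008700 = 0.543858.

0.54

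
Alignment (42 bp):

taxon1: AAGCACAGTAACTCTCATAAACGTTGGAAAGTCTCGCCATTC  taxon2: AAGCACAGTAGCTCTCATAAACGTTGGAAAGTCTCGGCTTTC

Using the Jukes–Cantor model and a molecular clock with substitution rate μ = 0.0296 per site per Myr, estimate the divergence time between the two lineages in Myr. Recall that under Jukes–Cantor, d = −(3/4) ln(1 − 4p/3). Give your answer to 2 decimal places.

The sequences differ at 3 of 42 sites (11, 37, 39), so p = 3/42 ≈ 0.071429.
d = −(3/4) ln(1 − 4p/3) = −0.75 ln(1 − 0.095239) = −0.75 ln(0.904761)
  = −0.75 × (-0.100084) = 0.075063 substitutions/site.
Under a molecular clock d = 2μt, so t = d/(2μ) = 0.075063 / (2 × 0.0296) = 1.27 Myr.

1.27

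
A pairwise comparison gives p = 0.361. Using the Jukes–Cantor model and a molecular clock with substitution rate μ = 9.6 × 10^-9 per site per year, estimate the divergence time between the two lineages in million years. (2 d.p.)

25.64

d = −(3/4) ln(1 − 4p/3) = −0.75 ln(1 − 0.481333) = −0.75 ln(0.518667)
  = −0.75 × (-0.656493) = 0.492370 substitutions/site.
Under a molecular clock d = 2μt, so t = d/(2μ) = 0.492370 / (2 × 9.6 × 10^-9) = 25.64 million years.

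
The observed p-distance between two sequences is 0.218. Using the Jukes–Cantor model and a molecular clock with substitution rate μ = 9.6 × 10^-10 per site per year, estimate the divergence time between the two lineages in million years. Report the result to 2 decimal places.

134.15

d = −(3/4) ln(1 − 4p/3) = −0.75 ln(1 − 0.290667) = −0.75 ln(0.709333)
  = −0.75 × (-0.343430) = 0.257573 substitutions/site.
Under a molecular clock d = 2μt, so t = d/(2μ) = 0.257573 / (2 × 9.6 × 10^-10) = 134.15 million years.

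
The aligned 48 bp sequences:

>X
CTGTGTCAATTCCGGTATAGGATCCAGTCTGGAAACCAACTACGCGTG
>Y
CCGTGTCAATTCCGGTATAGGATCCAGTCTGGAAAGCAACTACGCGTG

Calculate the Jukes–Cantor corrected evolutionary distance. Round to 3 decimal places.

The sequences differ at 2 of 48 sites (2, 36), so p = 2/48 ≈ 0.041667.
d = −(3/4) ln(1 − 4p/3) = −0.75 ln(1 − 0.055556) = −0.75 ln(0.944444)
  = −0.75 × (-0.057159) = 0.042869 substitutions/site.

0.043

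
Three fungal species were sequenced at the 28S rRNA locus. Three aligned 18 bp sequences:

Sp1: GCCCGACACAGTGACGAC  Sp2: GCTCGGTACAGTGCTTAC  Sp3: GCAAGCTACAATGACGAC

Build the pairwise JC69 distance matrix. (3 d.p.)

Sp1–Sp2: 6/18 sites differ → p ≈ 0.333333, d = −0.75 ln(1 − 0.444444) = 0.440839 ≈ 0.441.
Sp1–Sp3: 5/18 sites differ → p ≈ 0.277778, d = −0.75 ln(1 − 0.370371) = 0.346968 ≈ 0.347.
Sp2–Sp3: 7/18 sites differ → p ≈ 0.388889, d = −0.75 ln(1 − 0.518519) = 0.548166 ≈ 0.548.

d(Sp1,Sp2) = 0.441, d(Sp1,Sp3) = 0.347, d(Sp2,Sp3) = 0.548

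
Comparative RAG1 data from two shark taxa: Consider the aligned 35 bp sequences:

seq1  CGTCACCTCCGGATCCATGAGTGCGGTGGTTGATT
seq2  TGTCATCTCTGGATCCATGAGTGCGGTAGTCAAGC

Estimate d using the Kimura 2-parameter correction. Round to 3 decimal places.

0.295

Of 35 sites, 7 differences are transitions and 1 are transversions, so P = 7/35 = 0.2 and Q = 1/35 ≈ 0.028571.
Under the Kimura two-parameter model, d = −½ ln(1 − 2P − Q) − ¼ ln(1 − 2Q).
1 − 2P − Q = 0.571429, giving −½ ln(0.571429) = 0.279808.
1 − 2Q = 0.942858, giving −¼ ln(0.942858) = 0.014710.
d = 0.279808 + 0.014710 = 0.294518.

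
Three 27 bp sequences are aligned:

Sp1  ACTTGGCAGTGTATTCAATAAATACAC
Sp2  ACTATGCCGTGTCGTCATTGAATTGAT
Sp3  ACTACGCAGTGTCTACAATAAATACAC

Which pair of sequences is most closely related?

Sp1–Sp2: 10/27 differ, p = 0.370, d = 0.511.
Sp1–Sp3: 4/27 differ, p = 0.148, d = 0.165.
Sp2–Sp3: 9/27 differ, p = 0.333, d = 0.441.
The smallest distance is between Sp1 and Sp3.

Sp1 and Sp3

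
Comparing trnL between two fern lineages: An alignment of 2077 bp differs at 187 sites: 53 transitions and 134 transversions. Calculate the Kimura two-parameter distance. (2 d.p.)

P = 53/2077 ≈ 0.025518 and Q = 134/2077 ≈ 0.064516.
Under the Kimura two-parameter model, d = −½ ln(1 − 2P − Q) − ¼ ln(1 − 2Q).
1 − 2P − Q = 0.884448, giving −½ ln(0.884448) = 0.061396.
1 − 2Q = 0.870968, giving −¼ ln(0.870968) = 0.034538.
d = 0.061396 + 0.034538 = 0.095934.

0.10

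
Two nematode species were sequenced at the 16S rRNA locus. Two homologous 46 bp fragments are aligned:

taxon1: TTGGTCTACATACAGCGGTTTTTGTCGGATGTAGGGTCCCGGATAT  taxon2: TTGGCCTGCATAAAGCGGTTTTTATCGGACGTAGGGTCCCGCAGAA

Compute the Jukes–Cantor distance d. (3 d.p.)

0.198

The sequences differ at 8 of 46 sites (5, 8, 13, 24, 30, 42, 44, 46), so p = 8/46 ≈ 0.173913.
d = −(3/4) ln(1 − 4p/3) = −0.75 ln(1 − 0.231884) = −0.75 ln(0.768116)
  = −0.75 × (-0.263815) = 0.197861 substitutions/site.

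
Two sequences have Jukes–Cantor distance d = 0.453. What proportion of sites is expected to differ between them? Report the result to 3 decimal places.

p = (3/4)(1 − e^(−4d/3)) = 0.75 × (1 − e^(-0.604)) = 0.75 × (1 − 0.546621) = 0.340034.

0.340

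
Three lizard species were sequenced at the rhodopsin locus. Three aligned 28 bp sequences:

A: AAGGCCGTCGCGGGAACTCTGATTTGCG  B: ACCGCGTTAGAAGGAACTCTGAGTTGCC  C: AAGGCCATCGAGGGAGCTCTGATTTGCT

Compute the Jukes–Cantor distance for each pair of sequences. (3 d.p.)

A–B: 9/28 sites differ → p ≈ 0.321429, d = −0.75 ln(1 − 0.428572) = 0.419713 ≈ 0.420.
A–C: 4/28 sites differ → p ≈ 0.142857, d = −0.75 ln(1 − 0.190476) = 0.158482 ≈ 0.158.
B–C: 9/28 sites differ → p ≈ 0.321429, d = −0.75 ln(1 − 0.428572) = 0.419713 ≈ 0.420.

d(A,B) = 0.420, d(A,C) = 0.158, d(B,C) = 0.420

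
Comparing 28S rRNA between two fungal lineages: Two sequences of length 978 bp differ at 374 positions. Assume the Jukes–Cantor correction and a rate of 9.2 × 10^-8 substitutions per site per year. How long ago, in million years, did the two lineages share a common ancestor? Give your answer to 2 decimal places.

p = 374/978 ≈ 0.382413.
d = −(3/4) ln(1 − 4p/3) = −0.75 ln(1 − 0.509884) = −0.75 ln(0.490116)
  = −0.75 × (-0.713113) = 0.534835 substitutions/site.
Under a molecular clock d = 2μt, so t = d/(2μ) = 0.534835 / (2 × 9.2 × 10^-8) = 2.91 million years.

2.91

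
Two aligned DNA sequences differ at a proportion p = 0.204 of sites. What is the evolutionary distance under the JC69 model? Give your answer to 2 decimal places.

d = −(3/4) ln(1 − 4p/3) = −0.75 ln(1 − 0.272) = −0.75 ln(0.728)
  = −0.75 × (-0.317454) = 0.238091 substitutions/site.

0.24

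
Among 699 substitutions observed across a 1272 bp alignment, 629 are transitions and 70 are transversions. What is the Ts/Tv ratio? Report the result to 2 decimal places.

8.99

R = 629/70 = 8.985714… ≈ 8.99 (to 2 d.p.).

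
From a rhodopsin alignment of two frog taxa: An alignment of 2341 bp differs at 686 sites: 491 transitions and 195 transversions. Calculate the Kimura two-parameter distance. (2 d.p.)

P = 491/2341 ≈ 0.209739 and Q = 195/2341 ≈ 0.083298.
Under the Kimura two-parameter model, d = −½ ln(1 − 2P − Q) − ¼ ln(1 − 2Q).
1 − 2P − Q = 0.497224, giving −½ ln(0.497224) = 0.349357.
1 − 2Q = 0.833404, giving −¼ ln(0.833404) = 0.045559.
d = 0.349357 + 0.045559 = 0.394916.

0.39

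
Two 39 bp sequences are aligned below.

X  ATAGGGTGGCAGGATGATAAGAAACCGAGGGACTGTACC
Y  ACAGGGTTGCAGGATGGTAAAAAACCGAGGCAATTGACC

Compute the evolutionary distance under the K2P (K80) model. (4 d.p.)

Of 39 sites, 3 differences are transitions and 5 are transversions, so P = 3/39 ≈ 0.076923 and Q = 5/39 ≈ 0.128205.
Under the Kimura two-parameter model, d = −½ ln(1 − 2P − Q) − ¼ ln(1 − 2Q).
1 − 2P − Q = 0.717949, giving −½ ln(0.717949) = 0.165678.
1 − 2Q = 0.74359, giving −¼ ln(0.74359) = 0.074066.
d = 0.165678 + 0.074066 = 0.239744.

0.2397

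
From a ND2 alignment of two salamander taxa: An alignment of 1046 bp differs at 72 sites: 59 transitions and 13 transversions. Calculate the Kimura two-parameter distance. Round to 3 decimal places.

P = 59/1046 ≈ 0.056405 and Q = 13/1046 ≈ 0.012428.
Under the Kimura two-parameter model, d = −½ ln(1 − 2P − Q) − ¼ ln(1 − 2Q).
1 − 2P − Q = 0.874762, giving −½ ln(0.874762) = 0.066902.
1 − 2Q = 0.975144, giving −¼ ln(0.975144) = 0.006293.
d = 0.066902 + 0.006293 = 0.073195.

0.073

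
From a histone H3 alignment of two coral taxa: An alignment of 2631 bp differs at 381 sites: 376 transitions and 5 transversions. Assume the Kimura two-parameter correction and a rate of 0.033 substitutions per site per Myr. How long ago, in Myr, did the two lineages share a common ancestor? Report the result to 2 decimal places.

P = 376/2631 ≈ 0.142911 and Q = 5/2631 ≈ 0.0019.
Under the Kimura two-parameter model, d = −½ ln(1 − 2P − Q) − ¼ ln(1 − 2Q).
1 − 2P − Q = 0.712278, giving −½ ln(0.712278) = 0.169643.
1 − 2Q = 0.9962, giving −¼ ln(0.9962) = 0.000952.
d = 0.169643 + 0.000952 = 0.170595.
Under a molecular clock d = 2μt, so t = d/(2μ) = 0.170595 / (2 × 0.033) = 2.58 Myr.

2.58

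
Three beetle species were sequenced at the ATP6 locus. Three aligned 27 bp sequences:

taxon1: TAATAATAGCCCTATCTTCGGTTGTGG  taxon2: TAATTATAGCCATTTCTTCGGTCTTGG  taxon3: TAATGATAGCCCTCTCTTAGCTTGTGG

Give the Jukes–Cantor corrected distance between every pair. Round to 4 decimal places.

d(taxon1,taxon2) = 0.2127, d(taxon1,taxon3) = 0.1650, d(taxon2,taxon3) = 0.3181

taxon1–taxon2: 5/27 sites differ → p ≈ 0.185185, d = −0.75 ln(1 − 0.246913) = 0.212681 ≈ 0.2127.
taxon1–taxon3: 4/27 sites differ → p ≈ 0.148148, d = −0.75 ln(1 − 0.197531) = 0.165047 ≈ 0.1650.
taxon2–taxon3: 7/27 sites differ → p ≈ 0.259259, d = −0.75 ln(1 − 0.345679) = 0.318118 ≈ 0.3181.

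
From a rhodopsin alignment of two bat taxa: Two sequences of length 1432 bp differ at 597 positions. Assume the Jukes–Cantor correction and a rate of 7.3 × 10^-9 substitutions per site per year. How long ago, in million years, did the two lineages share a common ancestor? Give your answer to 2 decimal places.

41.69

p = 597/1432 ≈ 0.416899.
d = −(3/4) ln(1 − 4p/3) = −0.75 ln(1 − 0.555865) = −0.75 ln(0.444135)
  = −0.75 × (-0.811627) = 0.608720 substitutions/site.
Under a molecular clock d = 2μt, so t = d/(2μ) = 0.608720 / (2 × 7.3 × 10^-9) = 41.69 million years.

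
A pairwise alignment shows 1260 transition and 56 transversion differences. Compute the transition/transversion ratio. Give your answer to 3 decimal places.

R = 1260/56 = 22.500.

22.500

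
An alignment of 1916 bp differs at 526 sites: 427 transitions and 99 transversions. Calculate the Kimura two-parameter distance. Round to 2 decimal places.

P = 427/1916 ≈ 0.22286 and Q = 99/1916 ≈ 0.05167.
Under the Kimura two-parameter model, d = −½ ln(1 − 2P − Q) − ¼ ln(1 − 2Q).
1 − 2P − Q = 0.50261, giving −½ ln(0.50261) = 0.343970.
1 − 2Q = 0.89666, giving −¼ ln(0.89666) = 0.027270.
d = 0.343970 + 0.027270 = 0.371240.

0.37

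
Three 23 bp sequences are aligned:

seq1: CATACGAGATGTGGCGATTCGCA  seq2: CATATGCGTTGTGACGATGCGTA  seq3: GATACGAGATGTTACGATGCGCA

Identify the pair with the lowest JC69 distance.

seq1–seq2: 6/23 differ, p = 0.261, d = 0.321.
seq1–seq3: 4/23 differ, p = 0.174, d = 0.198.
seq2–seq3: 6/23 differ, p = 0.261, d = 0.321.
The smallest distance is between seq1 and seq3.

seq1 and seq3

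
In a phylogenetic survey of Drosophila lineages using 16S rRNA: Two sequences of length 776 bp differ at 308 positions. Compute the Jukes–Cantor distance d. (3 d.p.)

p = 308/776 ≈ 0.396907.
d = −(3/4) ln(1 − 4p/3) = −0.75 ln(1 − 0.529209) = −0.75 ln(0.470791)
  = −0.75 × (-0.753341) = 0.565006 substitutions/site.

0.565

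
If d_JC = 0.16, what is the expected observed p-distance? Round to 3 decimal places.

p = (3/4)(1 − e^(−4d/3)) = 0.75 × (1 − e^(-0.213333)) = 0.75 × (1 − 0.807887) = 0.144085.

0.144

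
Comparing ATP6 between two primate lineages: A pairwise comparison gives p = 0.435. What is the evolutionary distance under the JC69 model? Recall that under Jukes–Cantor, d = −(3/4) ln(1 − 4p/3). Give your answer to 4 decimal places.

0.6506

d = −(3/4) ln(1 − 4p/3) = −0.75 ln(1 − 0.58) = −0.75 ln(0.42)
  = −0.75 × (-0.867501) = 0.650626 substitutions/site.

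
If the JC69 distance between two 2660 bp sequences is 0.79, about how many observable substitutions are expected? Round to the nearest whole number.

Invert JC69: p = (3/4)(1 − e^(−4d/3)) = 0.75 × (1 − e^(-1.053333)) = 0.75 × (1 − 0.348773) = 0.488420.
Expected differing sites = pL ≈ 0.488420 × 2660 = 1299.1972 ≈ 1299.

1299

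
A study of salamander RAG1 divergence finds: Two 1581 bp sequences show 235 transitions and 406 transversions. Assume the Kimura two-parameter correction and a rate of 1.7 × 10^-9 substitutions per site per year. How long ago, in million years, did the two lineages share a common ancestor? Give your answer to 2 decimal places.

171.76

P = 235/1581 ≈ 0.14864 and Q = 406/1581 ≈ 0.256799.
Under the Kimura two-parameter model, d = −½ ln(1 − 2P − Q) − ¼ ln(1 − 2Q).
1 − 2P − Q = 0.445921, giving −½ ln(0.445921) = 0.403807.
1 − 2Q = 0.486402, giving −¼ ln(0.486402) = 0.180180.
d = 0.403807 + 0.180180 = 0.583987.
Under a molecular clock d = 2μt, so t = d/(2μ) = 0.583987 / (2 × 1.7 × 10^-9) = 171.76 million years.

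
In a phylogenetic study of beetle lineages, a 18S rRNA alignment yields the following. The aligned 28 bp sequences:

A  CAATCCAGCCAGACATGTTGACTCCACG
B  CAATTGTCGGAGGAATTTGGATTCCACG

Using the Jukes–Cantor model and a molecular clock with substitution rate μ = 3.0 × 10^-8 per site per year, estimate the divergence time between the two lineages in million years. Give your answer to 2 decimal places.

9.27

The sequences differ at 11 of 28 sites, so p = 11/28 ≈ 0.392857.
d = −(3/4) ln(1 − 4p/3) = −0.75 ln(1 − 0.523809) = −0.75 ln(0.476191)
  = −0.75 × (-0.741936) = 0.556452 substitutions/site.
Under a molecular clock d = 2μt, so t = d/(2μ) = 0.556452 / (2 × 3.0 × 10^-8) = 9.27 million years.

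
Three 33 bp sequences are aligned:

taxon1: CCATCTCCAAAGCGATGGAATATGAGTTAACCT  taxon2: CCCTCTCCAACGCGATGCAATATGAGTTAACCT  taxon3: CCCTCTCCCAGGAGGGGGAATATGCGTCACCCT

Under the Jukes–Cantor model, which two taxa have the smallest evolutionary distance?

taxon1 and taxon2

taxon1–taxon2: 3/33 differ, p = 0.091, d = 0.097.
taxon1–taxon3: 9/33 differ, p = 0.273, d = 0.339.
taxon2–taxon3: 9/33 differ, p = 0.273, d = 0.339.
The smallest distance is between taxon1 and taxon2.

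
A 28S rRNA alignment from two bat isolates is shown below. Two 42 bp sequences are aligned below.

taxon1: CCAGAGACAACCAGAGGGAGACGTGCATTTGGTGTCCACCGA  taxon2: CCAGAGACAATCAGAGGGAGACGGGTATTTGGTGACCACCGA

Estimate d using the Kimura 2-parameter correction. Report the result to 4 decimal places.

0.1021

Of 42 sites, 2 differences are transitions and 2 are transversions, so P = 2/42 ≈ 0.047619 and Q = 2/42 ≈ 0.047619.
Under the Kimura two-parameter model, d = −½ ln(1 − 2P − Q) − ¼ ln(1 − 2Q).
1 − 2P − Q = 0.857143, giving −½ ln(0.857143) = 0.077075.
1 − 2Q = 0.904762, giving −¼ ln(0.904762) = 0.025021.
d = 0.077075 + 0.025021 = 0.102096.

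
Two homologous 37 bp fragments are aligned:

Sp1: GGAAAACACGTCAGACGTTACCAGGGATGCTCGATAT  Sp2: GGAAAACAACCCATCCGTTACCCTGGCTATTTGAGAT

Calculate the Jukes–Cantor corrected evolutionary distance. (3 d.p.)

0.425

The sequences differ at 12 of 37 sites, so p = 12/37 ≈ 0.324324.
d = −(3/4) ln(1 − 4p/3) = −0.75 ln(1 − 0.432432) = −0.75 ln(0.567568)
  = −0.75 × (-0.566395) = 0.424796 substitutions/site.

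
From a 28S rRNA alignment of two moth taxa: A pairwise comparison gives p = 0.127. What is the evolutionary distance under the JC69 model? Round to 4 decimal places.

d = −(3/4) ln(1 − 4p/3) = −0.75 ln(1 − 0.169333) = −0.75 ln(0.830667)
  = −0.75 × (-0.185526) = 0.139145 substitutions/site.

0.1391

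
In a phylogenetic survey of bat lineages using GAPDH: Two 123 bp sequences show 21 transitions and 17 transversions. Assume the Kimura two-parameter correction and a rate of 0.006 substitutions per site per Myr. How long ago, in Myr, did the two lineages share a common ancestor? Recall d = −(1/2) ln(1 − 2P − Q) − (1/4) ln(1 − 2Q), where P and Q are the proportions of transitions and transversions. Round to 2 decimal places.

33.96

P = 21/123 ≈ 0.170732 and Q = 17/123 ≈ 0.138211.
Under the Kimura two-parameter model, d = −½ ln(1 − 2P − Q) − ¼ ln(1 − 2Q).
1 − 2P − Q = 0.520325, giving −½ ln(0.520325) = 0.326651.
1 − 2Q = 0.723578, giving −¼ ln(0.723578) = 0.080887.
d = 0.326651 + 0.080887 = 0.407538.
Under a molecular clock d = 2μt, so t = d/(2μ) = 0.407538 / (2 × 0.006) = 33.96 Myr.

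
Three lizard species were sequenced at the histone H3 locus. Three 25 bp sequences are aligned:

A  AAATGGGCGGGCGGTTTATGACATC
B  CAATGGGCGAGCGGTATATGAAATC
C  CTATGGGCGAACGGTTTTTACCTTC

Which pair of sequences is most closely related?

A and B

A–B: 4/25 differ, p = 0.160, d = 0.180.
A–C: 8/25 differ, p = 0.320, d = 0.417.
B–C: 8/25 differ, p = 0.320, d = 0.417.
The smallest distance is between A and B.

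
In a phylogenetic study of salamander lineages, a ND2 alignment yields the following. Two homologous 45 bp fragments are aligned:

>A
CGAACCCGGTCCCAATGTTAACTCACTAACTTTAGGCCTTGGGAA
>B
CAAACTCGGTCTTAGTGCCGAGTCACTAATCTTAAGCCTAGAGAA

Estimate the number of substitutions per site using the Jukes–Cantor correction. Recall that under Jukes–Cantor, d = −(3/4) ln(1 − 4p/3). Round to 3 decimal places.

0.402

The sequences differ at 14 of 45 sites, so p = 14/45 ≈ 0.311111.
d = −(3/4) ln(1 − 4p/3) = −0.75 ln(1 − 0.414815) = −0.75 ln(0.585185)
  = −0.75 × (-0.535827) = 0.401870 substitutions/site.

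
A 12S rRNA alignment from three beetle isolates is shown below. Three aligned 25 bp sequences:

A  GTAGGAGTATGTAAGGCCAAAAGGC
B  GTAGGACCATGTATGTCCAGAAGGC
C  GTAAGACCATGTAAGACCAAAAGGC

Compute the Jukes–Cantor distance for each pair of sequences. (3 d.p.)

d(A,B) = 0.233, d(A,C) = 0.180, d(B,C) = 0.180

A–B: 5/25 sites differ → p = 0.2, d = −0.75 ln(1 − 0.266667) = 0.232617 ≈ 0.233.
A–C: 4/25 sites differ → p = 0.16, d = −0.75 ln(1 − 0.213333) = 0.179963 ≈ 0.180.
B–C: 4/25 sites differ → p = 0.16, d = −0.75 ln(1 − 0.213333) = 0.179963 ≈ 0.180.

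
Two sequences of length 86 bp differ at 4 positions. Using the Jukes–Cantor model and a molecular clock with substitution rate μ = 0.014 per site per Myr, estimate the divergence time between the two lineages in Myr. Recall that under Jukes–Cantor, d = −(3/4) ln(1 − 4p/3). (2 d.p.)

p = 4/86 ≈ 0.046512.
d = −(3/4) ln(1 − 4p/3) = −0.75 ln(1 − 0.062016) = −0.75 ln(0.937984)
  = −0.75 × (-0.064022) = 0.048017 substitutions/site.
Under a molecular clock d = 2μt, so t = d/(2μ) = 0.048017 / (2 × 0.014) = 1.71 Myr.

1.71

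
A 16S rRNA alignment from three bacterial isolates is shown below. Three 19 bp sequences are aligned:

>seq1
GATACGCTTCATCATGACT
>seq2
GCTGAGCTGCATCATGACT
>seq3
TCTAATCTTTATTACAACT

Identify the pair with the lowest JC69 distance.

seq1–seq2: 4/19 differ, p = 0.211, d = 0.247.
seq1–seq3: 8/19 differ, p = 0.421, d = 0.618.
seq2–seq3: 8/19 differ, p = 0.421, d = 0.618.
The smallest distance is between seq1 and seq2.

seq1 and seq2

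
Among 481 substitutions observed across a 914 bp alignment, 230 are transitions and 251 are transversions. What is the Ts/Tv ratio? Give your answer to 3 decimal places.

0.916

R = 230/251 = 0.916334… ≈ 0.916 (to 3 d.p.).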